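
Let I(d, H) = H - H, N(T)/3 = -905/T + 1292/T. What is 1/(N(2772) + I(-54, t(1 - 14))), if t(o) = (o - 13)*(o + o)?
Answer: 308/129 ≈ 2.3876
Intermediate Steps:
N(T) = 1161/T (N(T) = 3*(-905/T + 1292/T) = 3*(387/T) = 1161/T)
t(o) = 2*o*(-13 + o) (t(o) = (-13 + o)*(2*o) = 2*o*(-13 + o))
I(d, H) = 0
1/(N(2772) + I(-54, t(1 - 14))) = 1/(1161/2772 + 0) = 1/(1161*(1/2772) + 0) = 1/(129/308 + 0) = 1/(129/308) = 308/129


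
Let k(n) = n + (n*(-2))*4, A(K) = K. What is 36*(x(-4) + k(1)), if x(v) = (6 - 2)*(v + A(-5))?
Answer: -1548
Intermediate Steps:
k(n) = -7*n (k(n) = n - 2*n*4 = n - 8*n = -7*n)
x(v) = -20 + 4*v (x(v) = (6 - 2)*(v - 5) = 4*(-5 + v) = -20 + 4*v)
36*(x(-4) + k(1)) = 36*((-20 + 4*(-4)) - 7*1) = 36*((-20 - 16) - 7) = 36*(-36 - 7) = 36*(-43) = -1548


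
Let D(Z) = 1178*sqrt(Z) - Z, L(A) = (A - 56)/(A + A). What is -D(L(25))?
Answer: -31/50 - 589*I*sqrt(62)/5 ≈ -0.62 - 927.56*I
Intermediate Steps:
L(A) = (-56 + A)/(2*A) (L(A) = (-56 + A)/((2*A)) = (-56 + A)*(1/(2*A)) = (-56 + A)/(2*A))
D(Z) = -Z + 1178*sqrt(Z)
-D(L(25)) = -(-(-56 + 25)/(2*25) + 1178*sqrt((1/2)*(-56 + 25)/25)) = -(-(-31)/(2*25) + 1178*sqrt((1/2)*(1/25)*(-31))) = -(-1*(-31/50) + 1178*sqrt(-31/50)) = -(31/50 + 1178*(I*sqrt(62)/10)) = -(31/50 + 589*I*sqrt(62)/5) = -31/50 - 589*I*sqrt(62)/5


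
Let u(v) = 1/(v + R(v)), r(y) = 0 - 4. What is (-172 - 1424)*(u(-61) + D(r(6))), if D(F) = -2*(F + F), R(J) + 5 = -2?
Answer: -433713/17 ≈ -25513.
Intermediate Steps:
r(y) = -4
R(J) = -7 (R(J) = -5 - 2 = -7)
u(v) = 1/(-7 + v) (u(v) = 1/(v - 7) = 1/(-7 + v))
D(F) = -4*F
(-172 - 1424)*(u(-61) + D(r(6))) = (-172 - 1424)*(1/(-7 - 61) - 4*(-4)) = -1596*(1/(-68) + 16) = -1596*(-1/68 + 16) = -1596*1087/68 = -433713/17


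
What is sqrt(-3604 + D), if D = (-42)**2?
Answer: 4*I*sqrt(115) ≈ 42.895*I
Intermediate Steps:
D = 1764
sqrt(-3604 + D) = sqrt(-3604 + 1764) = sqrt(-1840) = 4*I*sqrt(115)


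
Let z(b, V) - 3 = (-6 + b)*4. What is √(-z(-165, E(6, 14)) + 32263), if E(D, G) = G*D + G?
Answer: 4*√2059 ≈ 181.50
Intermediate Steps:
E(D, G) = G + D*G (E(D, G) = D*G + G = G + D*G)
z(b, V) = -21 + 4*b (z(b, V) = 3 + (-6 + b)*4 = 3 + (-24 + 4*b) = -21 + 4*b)
√(-z(-165, E(6, 14)) + 32263) = √(-(-21 + 4*(-165)) + 32263) = √(-(-21 - 660) + 32263) = √(-1*(-681) + 32263) = √(681 + 32263) = √32944 = 4*√2059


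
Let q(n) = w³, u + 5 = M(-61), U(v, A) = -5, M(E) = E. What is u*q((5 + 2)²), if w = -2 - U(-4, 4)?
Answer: -1782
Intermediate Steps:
u = -66 (u = -5 - 61 = -66)
w = 3 (w = -2 - 1*(-5) = -2 + 5 = 3)
q(n) = 27 (q(n) = 3³ = 27)
u*q((5 + 2)²) = -66*27 = -1782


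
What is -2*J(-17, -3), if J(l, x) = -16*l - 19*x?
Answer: -658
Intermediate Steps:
J(l, x) = -19*x - 16*l
-2*J(-17, -3) = -2*(-19*(-3) - 16*(-17)) = -2*(57 + 272) = -2*329 = -658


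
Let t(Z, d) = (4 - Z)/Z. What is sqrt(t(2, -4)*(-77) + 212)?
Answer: 3*sqrt(15) ≈ 11.619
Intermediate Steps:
t(Z, d) = (4 - Z)/Z
sqrt(t(2, -4)*(-77) + 212) = sqrt(((4 - 1*2)/2)*(-77) + 212) = sqrt(((4 - 2)/2)*(-77) + 212) = sqrt(((1/2)*2)*(-77) + 212) = sqrt(1*(-77) + 212) = sqrt(-77 + 212) = sqrt(135) = 3*sqrt(15)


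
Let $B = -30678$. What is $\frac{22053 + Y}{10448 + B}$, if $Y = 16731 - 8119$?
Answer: $- \frac{6133}{4046} \approx -1.5158$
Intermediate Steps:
$Y = 8612$ ($Y = 16731 - 8119 = 8612$)
$\frac{22053 + Y}{10448 + B} = \frac{22053 + 8612}{10448 - 30678} = \frac{30665}{-20230} = 30665 \left(- \frac{1}{20230}\right) = - \frac{6133}{4046}$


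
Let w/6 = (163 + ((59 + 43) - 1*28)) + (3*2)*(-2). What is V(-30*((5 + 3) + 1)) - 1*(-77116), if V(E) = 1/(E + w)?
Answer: 83285281/1080 ≈ 77116.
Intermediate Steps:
w = 1350 (w = 6*((163 + ((59 + 43) - 1*28)) + (3*2)*(-2)) = 6*((163 + (102 - 28)) + 6*(-2)) = 6*((163 + 74) - 12) = 6*(237 - 12) = 6*225 = 1350)
V(E) = 1/(1350 + E) (V(E) = 1/(E + 1350) = 1/(1350 + E))
V(-30*((5 + 3) + 1)) - 1*(-77116) = 1/(1350 - 30*((5 + 3) + 1)) - 1*(-77116) = 1/(1350 - 30*(8 + 1)) + 77116 = 1/(1350 - 30*9) + 77116 = 1/(1350 - 270) + 77116 = 1/1080 + 77116 = 83285281/1080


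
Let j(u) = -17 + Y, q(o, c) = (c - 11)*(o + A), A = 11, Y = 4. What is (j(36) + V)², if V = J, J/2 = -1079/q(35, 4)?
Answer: 1028196/25921 ≈ 39.667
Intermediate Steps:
q(o, c) = (-11 + c)*(11 + o) (q(o, c) = (c - 11)*(o + 11) = (-11 + c)*(11 + o))
j(u) = -13 (j(u) = -17 + 4 = -13)
J = 1079/161 (J = 2*(-1079/(-121 - 11*35 + 11*4 + 4*35)) = 2*(-1079/(-121 - 385 + 44 + 140)) = 2*(-1079/(-322)) = 2*(-1079*(-1/322)) = 2*(1079/322) = 1079/161 ≈ 6.7019)
V = 1079/161 ≈ 6.7019
(j(36) + V)² = (-13 + 1079/161)² = (-1014/161)² = 1028196/25921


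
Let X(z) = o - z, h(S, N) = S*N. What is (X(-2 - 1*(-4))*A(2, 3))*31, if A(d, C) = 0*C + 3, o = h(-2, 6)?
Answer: -1302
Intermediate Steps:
h(S, N) = N*S
o = -12 (o = 6*(-2) = -12)
A(d, C) = 3 (A(d, C) = 0 + 3 = 3)
X(z) = -12 - z
(X(-2 - 1*(-4))*A(2, 3))*31 = ((-12 - (-2 - 1*(-4)))*3)*31 = ((-12 - (-2 + 4))*3)*31 = ((-12 - 1*2)*3)*31 = ((-12 - 2)*3)*31 = -14*3*31 = -42*31 = -1302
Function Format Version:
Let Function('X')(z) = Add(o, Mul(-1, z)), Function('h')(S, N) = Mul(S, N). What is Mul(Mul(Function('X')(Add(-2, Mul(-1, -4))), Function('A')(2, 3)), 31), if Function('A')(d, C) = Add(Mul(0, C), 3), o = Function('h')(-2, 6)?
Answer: -1302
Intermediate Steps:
Function('h')(S, N) = Mul(N, S)
o = -12 (o = Mul(6, -2) = -12)
Function('A')(d, C) = 3 (Function('A')(d, C) = Add(0, 3) = 3)
Function('X')(z) = Add(-12, Mul(-1, z))
Mul(Mul(Function('X')(Add(-2, Mul(-1, -4))), Function('A')(2, 3)), 31) = Mul(Mul(Add(-12, Mul(-1, Add(-2, Mul(-1, -4)))), 3), 31) = Mul(Mul(Add(-12, Mul(-1, Add(-2, 4))), 3), 31) = Mul(Mul(Add(-12, Mul(-1, 2)), 3), 31) = Mul(Mul(Add(-12, -2), 3), 31) = Mul(Mul(-14, 3), 31) = Mul(-42, 31) = -1302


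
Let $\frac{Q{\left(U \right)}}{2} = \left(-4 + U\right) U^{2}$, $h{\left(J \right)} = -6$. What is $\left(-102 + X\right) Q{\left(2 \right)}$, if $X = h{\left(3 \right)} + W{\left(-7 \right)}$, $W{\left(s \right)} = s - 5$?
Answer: $1920$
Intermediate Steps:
$W{\left(s \right)} = -5 + s$
$Q{\left(U \right)} = 2 U^{2} \left(-4 + U\right)$ ($Q{\left(U \right)} = 2 \left(-4 + U\right) U^{2} = 2 U^{2} \left(-4 + U\right)$)
$X = -18$ ($X = -6 - 12 = -18$)
$\left(-102 + X\right) Q{\left(2 \right)} = \left(-102 - 18\right) 2 \cdot 2^{2} \left(-4 + 2\right) = - 120 \cdot 2 \cdot 4 \left(-2\right) = \left(-120\right) \left(-16\right) = 1920$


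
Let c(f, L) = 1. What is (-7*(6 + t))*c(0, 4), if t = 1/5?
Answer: -217/5 ≈ -43.400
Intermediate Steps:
t = ⅕ ≈ 0.20000
(-7*(6 + t))*c(0, 4) = -7*(6 + ⅕)*1 = -7*31/5*1 = -217/5*1 = -217/5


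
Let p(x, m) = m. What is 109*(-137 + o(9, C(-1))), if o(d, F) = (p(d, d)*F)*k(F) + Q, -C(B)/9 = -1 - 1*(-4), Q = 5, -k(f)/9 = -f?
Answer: 6421953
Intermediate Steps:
k(f) = 9*f (k(f) = -(-9)*f = 9*f)
C(B) = -27 (C(B) = -9*(-1 - 1*(-4)) = -9*(-1 + 4) = -9*3 = -27)
o(d, F) = 5 + 9*d*F² (o(d, F) = (d*F)*(9*F) + 5 = (F*d)*(9*F) + 5 = 9*d*F² + 5 = 5 + 9*d*F²)
109*(-137 + o(9, C(-1))) = 109*(-137 + (5 + 9*9*(-27)²)) = 109*(-137 + (5 + 9*9*729)) = 109*(-137 + (5 + 59049)) = 109*(-137 + 59054) = 109*58917 = 6421953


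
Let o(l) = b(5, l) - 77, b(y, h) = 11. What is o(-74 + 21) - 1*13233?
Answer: -13299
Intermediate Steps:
o(l) = -66 (o(l) = 11 - 77 = -66)
o(-74 + 21) - 1*13233 = -66 - 1*13233 = -66 - 13233 = -13299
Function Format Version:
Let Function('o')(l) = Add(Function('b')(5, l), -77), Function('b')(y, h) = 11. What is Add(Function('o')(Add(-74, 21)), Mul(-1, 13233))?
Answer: -13299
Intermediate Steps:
Function('o')(l) = -66 (Function('o')(l) = Add(11, -77) = -66)
Add(Function('o')(Add(-74, 21)), Mul(-1, 13233)) = Add(-66, Mul(-1, 13233)) = Add(-66, -13233) = -13299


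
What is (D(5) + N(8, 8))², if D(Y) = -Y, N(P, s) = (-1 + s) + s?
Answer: 100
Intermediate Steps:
N(P, s) = -1 + 2*s
(D(5) + N(8, 8))² = (-1*5 + (-1 + 2*8))² = (-5 + (-1 + 16))² = (-5 + 15)² = 10² = 100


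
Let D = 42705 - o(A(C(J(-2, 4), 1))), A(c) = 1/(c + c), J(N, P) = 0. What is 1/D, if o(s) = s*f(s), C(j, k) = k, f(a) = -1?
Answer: 2/85411 ≈ 2.3416e-5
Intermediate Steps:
A(c) = 1/(2*c)
o(s) = -s (o(s) = s*(-1) = -s)
D = 85411/2 (D = 42705 - (-1)*(½)/1 = 42705 - (-1)*(½)*1 = 42705 - (-1)/2 = 42705 - 1*(-½) = 42705 + ½ = 85411/2 ≈ 42706.)
1/D = 1/(85411/2) = 2/85411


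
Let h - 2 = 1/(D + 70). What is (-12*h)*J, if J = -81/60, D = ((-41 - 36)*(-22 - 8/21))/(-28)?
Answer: 60912/1775 ≈ 34.317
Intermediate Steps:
D = -2585/42 (D = -77*(-22 - 8*1/21)*(-1/28) = -77*(-22 - 8/21)*(-1/28) = -77*(-470/21)*(-1/28) = (5170/3)*(-1/28) = -2585/42 ≈ -61.548)
h = 752/355 (h = 2 + 1/(-2585/42 + 70) = 2 + 1/(355/42) = 2 + 42/355 = 752/355 ≈ 2.1183)
J = -27/20 (J = -81*1/60 = -27/20 ≈ -1.3500)
(-12*h)*J = -12*752/355*(-27/20) = -9024/355*(-27/20) = 60912/1775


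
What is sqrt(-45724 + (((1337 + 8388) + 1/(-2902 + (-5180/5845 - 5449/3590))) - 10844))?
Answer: I*sqrt(393435379135324919337)/91646177 ≈ 216.43*I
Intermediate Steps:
sqrt(-45724 + (((1337 + 8388) + 1/(-2902 + (-5180/5845 - 5449/3590))) - 10844)) = sqrt(-45724 + ((9725 + 1/(-2902 + (-5180*1/5845 - 5449*1/3590))) - 10844)) = sqrt(-45724 + ((9725 + 1/(-2902 + (-148/167 - 5449/3590))) - 10844)) = sqrt(-45724 + ((9725 + 1/(-2902 - 1441303/599530)) - 10844)) = sqrt(-45724 + ((9725 + 1/(-1741277363/599530)) - 10844)) = sqrt(-45724 + ((9725 - 599530/1741277363) - 10844)) = sqrt(-45724 + (16933921755645/1741277363 - 10844)) = sqrt(-45724 - 1948489968727/1741277363) = sqrt(-81566656114539/1741277363) = I*sqrt(393435379135324919337)/91646177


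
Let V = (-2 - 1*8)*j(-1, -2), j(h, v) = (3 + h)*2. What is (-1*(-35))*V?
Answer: -1400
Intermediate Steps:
j(h, v) = 6 + 2*h
V = -40 (V = (-2 - 1*8)*(6 + 2*(-1)) = (-2 - 8)*(6 - 2) = -10*4 = -40)
(-1*(-35))*V = -1*(-35)*(-40) = 35*(-40) = -1400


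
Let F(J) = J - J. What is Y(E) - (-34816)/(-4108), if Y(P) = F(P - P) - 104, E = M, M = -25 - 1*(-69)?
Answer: -115512/1027 ≈ -112.48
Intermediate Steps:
F(J) = 0
M = 44 (M = -25 + 69 = 44)
E = 44
Y(P) = -104 (Y(P) = 0 - 104 = -104)
Y(E) - (-34816)/(-4108) = -104 - (-34816)/(-4108) = -104 - (-34816)*(-1)/4108 = -104 - 1*8704/1027 = -104 - 8704/1027 = -115512/1027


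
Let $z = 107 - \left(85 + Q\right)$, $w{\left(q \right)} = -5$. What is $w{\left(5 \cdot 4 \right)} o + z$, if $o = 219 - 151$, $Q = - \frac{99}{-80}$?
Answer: $- \frac{25539}{80} \approx -319.24$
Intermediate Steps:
$Q = \frac{99}{80}$ ($Q = \left(-99\right) \left(- \frac{1}{80}\right) = \frac{99}{80} \approx 1.2375$)
$o = 68$ ($o = 219 - 151 = 68$)
$z = \frac{1661}{80}$ ($z = 107 - \left(85 + \frac{99}{80}\right) = 107 - \frac{6899}{80} = \frac{1661}{80} \approx 20.763$)
$w{\left(5 \cdot 4 \right)} o + z = \left(-5\right) 68 + \frac{1661}{80} = -340 + \frac{1661}{80} = - \frac{25539}{80}$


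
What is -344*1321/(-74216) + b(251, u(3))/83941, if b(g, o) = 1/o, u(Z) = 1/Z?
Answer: 4768128454/778720657 ≈ 6.1230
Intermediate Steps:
-344*1321/(-74216) + b(251, u(3))/83941 = -344*1321/(-74216) + 1/(1/3*83941) = -454424*(-1/74216) + (1/83941)/(⅓) = 56803/9277 + 3*(1/83941) = 56803/9277 + 3/83941 = 4768128454/778720657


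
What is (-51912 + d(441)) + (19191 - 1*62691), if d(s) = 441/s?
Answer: -95411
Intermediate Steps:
(-51912 + d(441)) + (19191 - 1*62691) = (-51912 + 441/441) + (19191 - 1*62691) = (-51912 + 441*(1/441)) + (19191 - 62691) = (-51912 + 1) - 43500 = -51911 - 43500 = -95411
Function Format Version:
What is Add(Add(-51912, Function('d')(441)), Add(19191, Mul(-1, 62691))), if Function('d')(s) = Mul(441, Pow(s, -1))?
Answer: -95411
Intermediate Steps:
Add(Add(-51912, Function('d')(441)), Add(19191, Mul(-1, 62691))) = Add(Add(-51912, Mul(441, Pow(441, -1))), Add(19191, Mul(-1, 62691))) = Add(Add(-51912, Mul(441, Rational(1, 441))), Add(19191, -62691)) = Add(Add(-51912, 1), -43500) = Add(-51911, -43500) = -95411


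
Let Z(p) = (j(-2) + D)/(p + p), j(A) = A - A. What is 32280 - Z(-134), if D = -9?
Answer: 8651031/268 ≈ 32280.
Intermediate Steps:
j(A) = 0
Z(p) = -9/(2*p) (Z(p) = (0 - 9)/(p + p) = -9*1/(2*p) = -9/(2*p))
32280 - Z(-134) = 32280 - (-9)/(2*(-134)) = 32280 - (-9)*(-1)/(2*134) = 32280 - 1*9/268 = 32280 - 9/268 = 8651031/268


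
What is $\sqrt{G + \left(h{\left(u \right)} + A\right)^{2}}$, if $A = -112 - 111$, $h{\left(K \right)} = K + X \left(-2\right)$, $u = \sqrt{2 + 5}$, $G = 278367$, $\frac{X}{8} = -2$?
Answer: $\sqrt{314855 - 382 \sqrt{7}} \approx 560.22$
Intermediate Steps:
$X = -16$ ($X = 8 \left(-2\right) = -16$)
$u = \sqrt{7} \approx 2.6458$
$h{\left(K \right)} = 32 + K$ ($h{\left(K \right)} = K - -32 = K + 32 = 32 + K$)
$A = -223$
$\sqrt{G + \left(h{\left(u \right)} + A\right)^{2}} = \sqrt{278367 + \left(\left(32 + \sqrt{7}\right) - 223\right)^{2}} = \sqrt{278367 + \left(-191 + \sqrt{7}\right)^{2}}$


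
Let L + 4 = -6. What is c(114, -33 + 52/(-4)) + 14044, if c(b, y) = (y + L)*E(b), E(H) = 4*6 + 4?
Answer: 12476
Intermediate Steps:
L = -10 (L = -4 - 6 = -10)
E(H) = 28 (E(H) = 24 + 4 = 28)
c(b, y) = -280 + 28*y (c(b, y) = (y - 10)*28 = (-10 + y)*28 = -280 + 28*y)
c(114, -33 + 52/(-4)) + 14044 = (-280 + 28*(-33 + 52/(-4))) + 14044 = (-280 + 28*(-33 + 52*(-¼))) + 14044 = (-280 + 28*(-33 - 13)) + 14044 = (-280 + 28*(-46)) + 14044 = (-280 - 1288) + 14044 = -1568 + 14044 = 12476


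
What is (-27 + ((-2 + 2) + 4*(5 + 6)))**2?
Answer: 289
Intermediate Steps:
(-27 + ((-2 + 2) + 4*(5 + 6)))**2 = (-27 + (0 + 4*11))**2 = (-27 + (0 + 44))**2 = (-27 + 44)**2 = 17**2 = 289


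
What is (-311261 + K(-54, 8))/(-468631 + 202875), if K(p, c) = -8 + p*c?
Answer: 311701/265756 ≈ 1.1729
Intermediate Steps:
K(p, c) = -8 + c*p
(-311261 + K(-54, 8))/(-468631 + 202875) = (-311261 + (-8 + 8*(-54)))/(-468631 + 202875) = (-311261 + (-8 - 432))/(-265756) = (-311261 - 440)*(-1/265756) = -311701*(-1/265756) = 311701/265756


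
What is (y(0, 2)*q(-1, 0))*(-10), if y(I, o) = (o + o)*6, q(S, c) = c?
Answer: 0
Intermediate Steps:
y(I, o) = 12*o (y(I, o) = (2*o)*6 = 12*o)
(y(0, 2)*q(-1, 0))*(-10) = ((12*2)*0)*(-10) = (24*0)*(-10) = 0*(-10) = 0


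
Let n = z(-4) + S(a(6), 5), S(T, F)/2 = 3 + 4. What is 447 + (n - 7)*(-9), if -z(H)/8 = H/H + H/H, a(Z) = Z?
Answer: 528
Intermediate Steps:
S(T, F) = 14 (S(T, F) = 2*(3 + 4) = 2*7 = 14)
z(H) = -16 (z(H) = -8*(H/H + H/H) = -8*(1 + 1) = -8*2 = -16)
n = -2 (n = -16 + 14 = -2)
447 + (n - 7)*(-9) = 447 + (-2 - 7)*(-9) = 447 - 9*(-9) = 447 + 81 = 528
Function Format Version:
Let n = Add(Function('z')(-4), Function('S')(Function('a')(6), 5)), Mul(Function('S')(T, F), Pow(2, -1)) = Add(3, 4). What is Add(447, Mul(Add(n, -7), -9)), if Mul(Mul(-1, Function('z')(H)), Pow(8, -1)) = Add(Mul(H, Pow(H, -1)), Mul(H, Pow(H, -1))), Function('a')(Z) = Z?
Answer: 528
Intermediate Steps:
Function('S')(T, F) = 14 (Function('S')(T, F) = Mul(2, Add(3, 4)) = Mul(2, 7) = 14)
Function('z')(H) = -16 (Function('z')(H) = Mul(-8, Add(Mul(H, Pow(H, -1)), Mul(H, Pow(H, -1)))) = Mul(-8, Add(1, 1)) = Mul(-8, 2) = -16)
n = -2 (n = Add(-16, 14) = -2)
Add(447, Mul(Add(n, -7), -9)) = Add(447, Mul(Add(-2, -7), -9)) = Add(447, Mul(-9, -9)) = Add(447, 81) = 528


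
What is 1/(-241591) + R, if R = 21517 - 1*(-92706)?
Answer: 27595248792/241591 ≈ 1.1422e+5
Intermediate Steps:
R = 114223 (R = 21517 + 92706 = 114223)
1/(-241591) + R = 1/(-241591) + 114223 = -1/241591 + 114223 = 27595248792/241591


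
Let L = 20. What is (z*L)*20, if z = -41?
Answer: -16400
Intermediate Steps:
(z*L)*20 = -41*20*20 = -820*20 = -16400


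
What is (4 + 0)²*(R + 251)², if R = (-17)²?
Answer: 4665600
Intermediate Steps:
R = 289
(4 + 0)²*(R + 251)² = (4 + 0)²*(289 + 251)² = 4²*540² = 16*291600 = 4665600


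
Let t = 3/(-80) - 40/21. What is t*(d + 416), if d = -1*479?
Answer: 9789/80 ≈ 122.36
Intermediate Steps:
t = -3263/1680 (t = 3*(-1/80) - 40*1/21 = -3/80 - 40/21 = -3263/1680 ≈ -1.9423)
d = -479
t*(d + 416) = -3263*(-479 + 416)/1680 = -3263/1680*(-63) = 9789/80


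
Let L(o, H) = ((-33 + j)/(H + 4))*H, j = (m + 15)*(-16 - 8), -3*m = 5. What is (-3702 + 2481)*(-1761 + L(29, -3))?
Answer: 857142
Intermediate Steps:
m = -5/3 (m = -⅓*5 = -5/3 ≈ -1.6667)
j = -320 (j = (-5/3 + 15)*(-16 - 8) = (40/3)*(-24) = -320)
L(o, H) = -353*H/(4 + H) (L(o, H) = ((-33 - 320)/(H + 4))*H = (-353/(4 + H))*H = -353*H/(4 + H))
(-3702 + 2481)*(-1761 + L(29, -3)) = (-3702 + 2481)*(-1761 - 353*(-3)/(4 - 3)) = -1221*(-1761 - 353*(-3)/1) = -1221*(-1761 - 353*(-3)*1) = -1221*(-1761 + 1059) = -1221*(-702) = 857142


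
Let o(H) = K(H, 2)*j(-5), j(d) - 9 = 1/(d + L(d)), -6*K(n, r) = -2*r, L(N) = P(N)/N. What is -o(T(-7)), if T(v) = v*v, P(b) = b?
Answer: -35/6 ≈ -5.8333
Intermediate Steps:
L(N) = 1 (L(N) = N/N = 1)
K(n, r) = r/3 (K(n, r) = -(-1)*r/3 = r/3)
j(d) = 9 + 1/(1 + d) (j(d) = 9 + 1/(d + 1) = 9 + 1/(1 + d))
T(v) = v**2
o(H) = 35/6 (o(H) = ((1/3)*2)*((10 + 9*(-5))/(1 - 5)) = 2*((10 - 45)/(-4))/3 = 2*(-1/4*(-35))/3 = (2/3)*(35/4) = 35/6)
-o(T(-7)) = -1*35/6 = -35/6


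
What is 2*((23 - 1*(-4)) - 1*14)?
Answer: 26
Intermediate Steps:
2*((23 - 1*(-4)) - 1*14) = 2*((23 + 4) - 14) = 2*(27 - 14) = 2*13 = 26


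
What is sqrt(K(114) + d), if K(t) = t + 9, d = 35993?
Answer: 2*sqrt(9029) ≈ 190.04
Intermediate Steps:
K(t) = 9 + t
sqrt(K(114) + d) = sqrt((9 + 114) + 35993) = sqrt(123 + 35993) = sqrt(36116) = 2*sqrt(9029)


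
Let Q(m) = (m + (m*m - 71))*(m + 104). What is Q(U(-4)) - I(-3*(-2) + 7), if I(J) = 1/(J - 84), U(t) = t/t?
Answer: -514394/71 ≈ -7245.0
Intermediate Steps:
U(t) = 1
I(J) = 1/(-84 + J)
Q(m) = (104 + m)*(-71 + m + m**2) (Q(m) = (m + (m**2 - 71))*(104 + m) = (m + (-71 + m**2))*(104 + m) = (-71 + m + m**2)*(104 + m) = (104 + m)*(-71 + m + m**2))
Q(U(-4)) - I(-3*(-2) + 7) = (-7384 + 1**3 + 33*1 + 105*1**2) - 1/(-84 + (-3*(-2) + 7)) = (-7384 + 1 + 33 + 105*1) - 1/(-84 + (6 + 7)) = (-7384 + 1 + 33 + 105) - 1/(-84 + 13) = -7245 - 1/(-71) = -7245 - 1*(-1/71) = -7245 + 1/71 = -514394/71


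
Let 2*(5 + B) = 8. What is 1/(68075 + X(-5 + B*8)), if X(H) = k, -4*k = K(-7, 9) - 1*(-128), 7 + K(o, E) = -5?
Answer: 1/68046 ≈ 1.4696e-5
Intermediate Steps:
B = -1 (B = -5 + (½)*8 = -5 + 4 = -1)
K(o, E) = -12 (K(o, E) = -7 - 5 = -12)
k = -29 (k = -(-12 - 1*(-128))/4 = -(-12 + 128)/4 = -¼*116 = -29)
X(H) = -29
1/(68075 + X(-5 + B*8)) = 1/(68075 - 29) = 1/68046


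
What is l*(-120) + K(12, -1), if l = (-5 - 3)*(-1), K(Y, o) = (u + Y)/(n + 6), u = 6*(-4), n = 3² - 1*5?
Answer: -4806/5 ≈ -961.20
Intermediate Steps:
n = 4 (n = 9 - 5 = 4)
u = -24
K(Y, o) = -12/5 + Y/10 (K(Y, o) = (-24 + Y)/(4 + 6) = (-24 + Y)/10 = (-24 + Y)*(⅒) = -12/5 + Y/10)
l = 8 (l = -8*(-1) = 8)
l*(-120) + K(12, -1) = 8*(-120) + (-12/5 + (⅒)*12) = -960 + (-12/5 + 6/5) = -960 - 6/5 = -4806/5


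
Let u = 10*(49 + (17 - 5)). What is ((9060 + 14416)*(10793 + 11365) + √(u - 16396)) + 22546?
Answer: 520203754 + 3*I*√1754 ≈ 5.202e+8 + 125.64*I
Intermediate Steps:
u = 610 (u = 10*(49 + 12) = 10*61 = 610)
((9060 + 14416)*(10793 + 11365) + √(u - 16396)) + 22546 = ((9060 + 14416)*(10793 + 11365) + √(610 - 16396)) + 22546 = (23476*22158 + √(-15786)) + 22546 = (520181208 + 3*I*√1754) + 22546 = 520203754 + 3*I*√1754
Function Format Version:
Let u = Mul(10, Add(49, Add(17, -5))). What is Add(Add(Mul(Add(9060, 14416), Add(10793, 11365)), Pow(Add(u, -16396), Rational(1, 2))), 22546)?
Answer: Add(520203754, Mul(3, I, Pow(1754, Rational(1, 2)))) ≈ Add(5.2020e+8, Mul(125.64, I))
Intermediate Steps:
u = 610 (u = Mul(10, Add(49, 12)) = Mul(10, 61) = 610)
Add(Add(Mul(Add(9060, 14416), Add(10793, 11365)), Pow(Add(u, -16396), Rational(1, 2))), 22546) = Add(Add(Mul(Add(9060, 14416), Add(10793, 11365)), Pow(Add(610, -16396), Rational(1, 2))), 22546) = Add(Add(Mul(23476, 22158), Pow(-15786, Rational(1, 2))), 22546) = Add(Add(520181208, Mul(3, I, Pow(1754, Rational(1, 2)))), 22546) = Add(520203754, Mul(3, I, Pow(1754, Rational(1, 2))))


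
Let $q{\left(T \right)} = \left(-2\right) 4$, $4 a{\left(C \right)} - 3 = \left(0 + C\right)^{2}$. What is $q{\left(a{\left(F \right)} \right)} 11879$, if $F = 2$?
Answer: $-95032$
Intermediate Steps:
$a{\left(C \right)} = \frac{3}{4} + \frac{C^{2}}{4}$ ($a{\left(C \right)} = \frac{3}{4} + \frac{\left(0 + C\right)^{2}}{4} = \frac{3}{4} + \frac{C^{2}}{4}$)
$q{\left(T \right)} = -8$
$q{\left(a{\left(F \right)} \right)} 11879 = \left(-8\right) 11879 = -95032$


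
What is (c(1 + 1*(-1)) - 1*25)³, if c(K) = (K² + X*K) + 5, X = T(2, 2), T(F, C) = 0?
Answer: -8000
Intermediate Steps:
X = 0
c(K) = 5 + K² (c(K) = (K² + 0*K) + 5 = (K² + 0) + 5 = K² + 5 = 5 + K²)
(c(1 + 1*(-1)) - 1*25)³ = ((5 + (1 + 1*(-1))²) - 1*25)³ = ((5 + (1 - 1)²) - 25)³ = ((5 + 0²) - 25)³ = ((5 + 0) - 25)³ = (5 - 25)³ = (-20)³ = -8000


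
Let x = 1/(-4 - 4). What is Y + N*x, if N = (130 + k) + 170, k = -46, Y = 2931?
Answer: 11597/4 ≈ 2899.3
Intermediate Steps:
x = -⅛ (x = 1/(-8) = -⅛ ≈ -0.12500)
N = 254 (N = (130 - 46) + 170 = 84 + 170 = 254)
Y + N*x = 2931 + 254*(-⅛) = 2931 - 127/4 = 11597/4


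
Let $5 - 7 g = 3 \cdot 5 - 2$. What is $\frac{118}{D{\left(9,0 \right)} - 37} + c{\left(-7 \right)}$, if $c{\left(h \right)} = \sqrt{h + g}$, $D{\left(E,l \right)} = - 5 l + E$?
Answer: $- \frac{59}{14} + \frac{i \sqrt{399}}{7} \approx -4.2143 + 2.8536 i$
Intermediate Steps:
$D{\left(E,l \right)} = E - 5 l$
$g = - \frac{8}{7}$ ($g = \frac{5}{7} - \frac{3 \cdot 5 - 2}{7} = \frac{5}{7} - \frac{15 - 2}{7} = \frac{5}{7} - \frac{13}{7} = - \frac{8}{7} \approx -1.1429$)
$c{\left(h \right)} = \sqrt{- \frac{8}{7} + h}$ ($c{\left(h \right)} = \sqrt{h - \frac{8}{7}} = \sqrt{- \frac{8}{7} + h}$)
$\frac{118}{D{\left(9,0 \right)} - 37} + c{\left(-7 \right)} = \frac{118}{\left(9 - 0\right) - 37} + \frac{\sqrt{-56 + 49 \left(-7\right)}}{7} = \frac{118}{\left(9 + 0\right) - 37} + \frac{\sqrt{-56 - 343}}{7} = \frac{118}{9 - 37} + \frac{\sqrt{-399}}{7} = \frac{118}{-28} + \frac{i \sqrt{399}}{7} = 118 \left(- \frac{1}{28}\right) + \frac{i \sqrt{399}}{7} = - \frac{59}{14} + \frac{i \sqrt{399}}{7}$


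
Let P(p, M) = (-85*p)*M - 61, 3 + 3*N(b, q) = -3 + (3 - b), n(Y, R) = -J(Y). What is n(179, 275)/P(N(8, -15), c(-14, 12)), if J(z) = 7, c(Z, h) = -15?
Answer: 7/4736 ≈ 0.0014780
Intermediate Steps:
n(Y, R) = -7 (n(Y, R) = -1*7 = -7)
N(b, q) = -1 - b/3 (N(b, q) = -1 + (-3 + (3 - b))/3 = -1 + (-b)/3 = -1 - b/3)
P(p, M) = -61 - 85*M*p (P(p, M) = -85*M*p - 61 = -61 - 85*M*p)
n(179, 275)/P(N(8, -15), c(-14, 12)) = -7/(-61 - 85*(-15)*(-1 - ⅓*8)) = -7/(-61 - 85*(-15)*(-1 - 8/3)) = -7/(-61 - 85*(-15)*(-11/3)) = -7/(-61 - 4675) = -7/(-4736) = -7*(-1/4736) = 7/4736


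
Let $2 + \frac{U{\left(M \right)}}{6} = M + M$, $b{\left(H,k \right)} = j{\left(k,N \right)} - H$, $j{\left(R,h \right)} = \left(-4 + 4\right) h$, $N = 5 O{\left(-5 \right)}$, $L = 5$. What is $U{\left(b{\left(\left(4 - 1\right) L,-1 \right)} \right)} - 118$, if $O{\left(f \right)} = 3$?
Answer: $-310$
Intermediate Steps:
$N = 15$ ($N = 5 \cdot 3 = 15$)
$j{\left(R,h \right)} = 0$ ($j{\left(R,h \right)} = 0 h = 0$)
$b{\left(H,k \right)} = - H$ ($b{\left(H,k \right)} = 0 - H = - H$)
$U{\left(M \right)} = -12 + 12 M$ ($U{\left(M \right)} = -12 + 6 \left(M + M\right) = -12 + 6 \cdot 2 M = -12 + 12 M$)
$U{\left(b{\left(\left(4 - 1\right) L,-1 \right)} \right)} - 118 = \left(-12 + 12 \left(- \left(4 - 1\right) 5\right)\right) - 118 = \left(-12 + 12 \left(- 3 \cdot 5\right)\right) - 118 = \left(-12 + 12 \left(\left(-1\right) 15\right)\right) - 118 = \left(-12 + 12 \left(-15\right)\right) - 118 = \left(-12 - 180\right) - 118 = -192 - 118 = -310$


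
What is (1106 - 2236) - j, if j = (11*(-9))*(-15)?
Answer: -2615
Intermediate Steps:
j = 1485 (j = -99*(-15) = 1485)
(1106 - 2236) - j = (1106 - 2236) - 1*1485 = -1130 - 1485 = -2615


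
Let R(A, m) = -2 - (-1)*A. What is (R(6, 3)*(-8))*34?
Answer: -1088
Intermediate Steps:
R(A, m) = -2 + A
(R(6, 3)*(-8))*34 = ((-2 + 6)*(-8))*34 = (4*(-8))*34 = -32*34 = -1088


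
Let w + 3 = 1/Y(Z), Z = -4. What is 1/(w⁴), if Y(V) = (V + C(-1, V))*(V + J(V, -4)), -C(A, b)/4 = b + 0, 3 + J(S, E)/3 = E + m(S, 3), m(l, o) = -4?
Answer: 38862602496/3157334518321 ≈ 0.012309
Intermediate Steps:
J(S, E) = -21 + 3*E (J(S, E) = -9 + 3*(E - 4) = -9 + 3*(-4 + E) = -9 + (-12 + 3*E) = -21 + 3*E)
C(A, b) = -4*b (C(A, b) = -4*(b + 0) = -4*b)
Y(V) = -3*V*(-33 + V) (Y(V) = (V - 4*V)*(V + (-21 + 3*(-4))) = (-3*V)*(V + (-21 - 12)) = (-3*V)*(V - 33) = (-3*V)*(-33 + V) = -3*V*(-33 + V))
w = -1333/444 (w = -3 + 1/(3*(-4)*(33 - 1*(-4))) = -3 + 1/(3*(-4)*(33 + 4)) = -3 + 1/(3*(-4)*37) = -3 + 1/(-444) = -3 - 1/444 = -1333/444 ≈ -3.0023)
1/(w⁴) = 1/((-1333/444)⁴) = 1/(3157334518321/38862602496) = 38862602496/3157334518321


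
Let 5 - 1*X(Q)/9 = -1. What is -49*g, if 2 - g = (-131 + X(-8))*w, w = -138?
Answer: 520576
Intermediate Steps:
X(Q) = 54 (X(Q) = 45 - 9*(-1) = 45 + 9 = 54)
g = -10624 (g = 2 - (-131 + 54)*(-138) = 2 - (-77)*(-138) = 2 - 1*10626 = 2 - 10626 = -10624)
-49*g = -49*(-10624) = 520576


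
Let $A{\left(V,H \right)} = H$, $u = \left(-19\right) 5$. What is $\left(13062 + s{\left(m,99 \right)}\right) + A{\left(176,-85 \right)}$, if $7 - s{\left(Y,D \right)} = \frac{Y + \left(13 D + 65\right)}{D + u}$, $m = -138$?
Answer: $\frac{25361}{2} \approx 12681.0$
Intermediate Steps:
$u = -95$
$s{\left(Y,D \right)} = 7 - \frac{65 + Y + 13 D}{-95 + D}$ ($s{\left(Y,D \right)} = 7 - \frac{Y + \left(13 D + 65\right)}{D - 95} = 7 - \frac{Y + \left(65 + 13 D\right)}{-95 + D} = 7 - \frac{65 + Y + 13 D}{-95 + D}$)
$\left(13062 + s{\left(m,99 \right)}\right) + A{\left(176,-85 \right)} = \left(13062 + \frac{-730 - -138 - 594}{-95 + 99}\right) - 85 = \left(13062 + \frac{-730 + 138 - 594}{4}\right) - 85 = \left(13062 + \frac{1}{4} \left(-1186\right)\right) - 85 = \left(13062 - \frac{593}{2}\right) - 85 = \frac{25531}{2} - 85 = \frac{25361}{2}$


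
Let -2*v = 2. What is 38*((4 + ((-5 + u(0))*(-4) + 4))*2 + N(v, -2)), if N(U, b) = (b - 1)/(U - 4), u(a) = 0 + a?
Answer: 10754/5 ≈ 2150.8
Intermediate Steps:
v = -1 (v = -1/2*2 = -1)
u(a) = a
N(U, b) = (-1 + b)/(-4 + U)
38*((4 + ((-5 + u(0))*(-4) + 4))*2 + N(v, -2)) = 38*((4 + ((-5 + 0)*(-4) + 4))*2 + (-1 - 2)/(-4 - 1)) = 38*((4 + (-5*(-4) + 4))*2 - 3/(-5)) = 38*((4 + (20 + 4))*2 - 1/5*(-3)) = 38*((4 + 24)*2 + 3/5) = 38*(28*2 + 3/5) = 38*(56 + 3/5) = 38*(283/5) = 10754/5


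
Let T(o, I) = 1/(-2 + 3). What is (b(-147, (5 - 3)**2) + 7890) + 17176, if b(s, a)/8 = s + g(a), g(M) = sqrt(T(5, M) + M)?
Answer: 23890 + 8*sqrt(5) ≈ 23908.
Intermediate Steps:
T(o, I) = 1 (T(o, I) = 1/1 = 1)
g(M) = sqrt(1 + M)
b(s, a) = 8*s + 8*sqrt(1 + a) (b(s, a) = 8*(s + sqrt(1 + a)) = 8*s + 8*sqrt(1 + a))
(b(-147, (5 - 3)**2) + 7890) + 17176 = ((8*(-147) + 8*sqrt(1 + (5 - 3)**2)) + 7890) + 17176 = ((-1176 + 8*sqrt(1 + 2**2)) + 7890) + 17176 = ((-1176 + 8*sqrt(1 + 4)) + 7890) + 17176 = ((-1176 + 8*sqrt(5)) + 7890) + 17176 = (6714 + 8*sqrt(5)) + 17176 = 23890 + 8*sqrt(5)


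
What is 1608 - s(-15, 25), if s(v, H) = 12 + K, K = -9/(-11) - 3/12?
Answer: 70199/44 ≈ 1595.4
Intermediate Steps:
K = 25/44 (K = -9*(-1/11) - 3*1/12 = 9/11 - ¼ = 25/44 ≈ 0.56818)
s(v, H) = 553/44 (s(v, H) = 12 + 25/44 = 553/44)
1608 - s(-15, 25) = 1608 - 1*553/44 = 1608 - 553/44 = 70199/44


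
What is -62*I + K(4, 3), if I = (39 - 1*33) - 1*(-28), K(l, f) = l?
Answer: -2104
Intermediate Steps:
I = 34 (I = (39 - 33) + 28 = 6 + 28 = 34)
-62*I + K(4, 3) = -62*34 + 4 = -2108 + 4 = -2104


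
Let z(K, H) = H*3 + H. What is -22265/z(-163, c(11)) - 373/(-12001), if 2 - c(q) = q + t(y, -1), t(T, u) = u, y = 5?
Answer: 267214201/384032 ≈ 695.81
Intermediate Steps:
c(q) = 3 - q (c(q) = 2 - (q - 1) = 2 - (-1 + q) = 2 + (1 - q) = 3 - q)
z(K, H) = 4*H (z(K, H) = 3*H + H = 4*H)
-22265/z(-163, c(11)) - 373/(-12001) = -22265*1/(4*(3 - 1*11)) - 373/(-12001) = -22265*1/(4*(3 - 11)) - 373*(-1/12001) = -22265/(4*(-8)) + 373/12001 = -22265/(-32) + 373/12001 = -22265*(-1/32) + 373/12001 = 22265/32 + 373/12001 = 267214201/384032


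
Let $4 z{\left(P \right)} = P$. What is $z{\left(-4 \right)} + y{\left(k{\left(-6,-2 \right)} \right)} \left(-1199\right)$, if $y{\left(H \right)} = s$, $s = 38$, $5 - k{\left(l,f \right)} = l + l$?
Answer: $-45563$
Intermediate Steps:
$k{\left(l,f \right)} = 5 - 2 l$ ($k{\left(l,f \right)} = 5 - \left(l + l\right) = 5 - 2 l$)
$z{\left(P \right)} = \frac{P}{4}$
$y{\left(H \right)} = 38$
$z{\left(-4 \right)} + y{\left(k{\left(-6,-2 \right)} \right)} \left(-1199\right) = \frac{1}{4} \left(-4\right) + 38 \left(-1199\right) = -1 - 45562 = -45563$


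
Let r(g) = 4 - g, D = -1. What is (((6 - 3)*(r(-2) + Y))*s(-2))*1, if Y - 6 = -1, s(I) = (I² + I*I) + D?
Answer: 231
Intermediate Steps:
s(I) = -1 + 2*I² (s(I) = (I² + I*I) - 1 = (I² + I²) - 1 = 2*I² - 1 = -1 + 2*I²)
Y = 5 (Y = 6 - 1 = 5)
(((6 - 3)*(r(-2) + Y))*s(-2))*1 = (((6 - 3)*((4 - 1*(-2)) + 5))*(-1 + 2*(-2)²))*1 = ((3*((4 + 2) + 5))*(-1 + 2*4))*1 = ((3*(6 + 5))*(-1 + 8))*1 = ((3*11)*7)*1 = (33*7)*1 = 231*1 = 231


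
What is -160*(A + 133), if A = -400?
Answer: 42720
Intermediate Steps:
-160*(A + 133) = -160*(-400 + 133) = -160*(-267) = 42720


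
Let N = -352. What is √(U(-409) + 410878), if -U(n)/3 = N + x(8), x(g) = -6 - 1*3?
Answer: √411961 ≈ 641.84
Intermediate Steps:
x(g) = -9 (x(g) = -6 - 3 = -9)
U(n) = 1083 (U(n) = -3*(-352 - 9) = -3*(-361) = 1083)
√(U(-409) + 410878) = √(1083 + 410878) = √411961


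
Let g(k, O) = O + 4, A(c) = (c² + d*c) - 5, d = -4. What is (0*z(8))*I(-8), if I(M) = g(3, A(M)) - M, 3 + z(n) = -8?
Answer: 0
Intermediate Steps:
z(n) = -11 (z(n) = -3 - 8 = -11)
A(c) = -5 + c² - 4*c (A(c) = (c² - 4*c) - 5 = -5 + c² - 4*c)
g(k, O) = 4 + O
I(M) = -1 + M² - 5*M (I(M) = (4 + (-5 + M² - 4*M)) - M = (-1 + M² - 4*M) - M = -1 + M² - 5*M)
(0*z(8))*I(-8) = (0*(-11))*(-1 + (-8)² - 5*(-8)) = 0*(-1 + 64 + 40) = 0*103 = 0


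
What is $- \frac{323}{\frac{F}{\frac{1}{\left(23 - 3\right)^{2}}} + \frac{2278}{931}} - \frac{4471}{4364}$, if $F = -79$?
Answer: $- \frac{65106267565}{64188596604} \approx -1.0143$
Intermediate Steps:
$- \frac{323}{\frac{F}{\frac{1}{\left(23 - 3\right)^{2}}} + \frac{2278}{931}} - \frac{4471}{4364} = - \frac{323}{- \frac{79}{\frac{1}{\left(23 - 3\right)^{2}}} + \frac{2278}{931}} - \frac{4471}{4364} = - \frac{323}{- \frac{79}{\frac{1}{20^{2}}} + 2278 \cdot \frac{1}{931}} - \frac{4471}{4364} = - \frac{323}{- \frac{79}{\frac{1}{400}} + \frac{2278}{931}} - \frac{4471}{4364} = - \frac{323}{- 79 \frac{1}{\frac{1}{400}} + \frac{2278}{931}} - \frac{4471}{4364} = - \frac{323}{\left(-79\right) 400 + \frac{2278}{931}} - \frac{4471}{4364} = - \frac{323}{-31600 + \frac{2278}{931}} - \frac{4471}{4364} = - \frac{323}{- \frac{29417322}{931}} - \frac{4471}{4364} = \left(-323\right) \left(- \frac{931}{29417322}\right) - \frac{4471}{4364} = \frac{300713}{29417322} - \frac{4471}{4364} = - \frac{65106267565}{64188596604}$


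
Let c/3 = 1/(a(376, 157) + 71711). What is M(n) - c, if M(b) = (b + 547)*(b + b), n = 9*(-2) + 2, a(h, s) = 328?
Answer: -408028897/24013 ≈ -16992.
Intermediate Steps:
n = -16 (n = -18 + 2 = -16)
M(b) = 2*b*(547 + b) (M(b) = (547 + b)*(2*b) = 2*b*(547 + b))
c = 1/24013 (c = 3/(328 + 71711) = 3/72039 = 3*(1/72039) = 1/24013 ≈ 4.1644e-5)
M(n) - c = 2*(-16)*(547 - 16) - 1*1/24013 = 2*(-16)*531 - 1/24013 = -16992 - 1/24013 = -408028897/24013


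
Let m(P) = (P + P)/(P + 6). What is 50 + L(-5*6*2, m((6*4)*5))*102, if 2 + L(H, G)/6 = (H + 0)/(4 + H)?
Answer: -3628/7 ≈ -518.29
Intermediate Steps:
m(P) = 2*P/(6 + P) (m(P) = (2*P)/(6 + P) = 2*P/(6 + P))
L(H, G) = -12 + 6*H/(4 + H) (L(H, G) = -12 + 6*((H + 0)/(4 + H)) = -12 + 6*(H/(4 + H)) = -12 + 6*H/(4 + H))
50 + L(-5*6*2, m((6*4)*5))*102 = 50 + (6*(-8 - (-5*6)*2)/(4 - 5*6*2))*102 = 50 + (6*(-8 - (-30)*2)/(4 - 30*2))*102 = 50 + (6*(-8 - 1*(-60))/(4 - 60))*102 = 50 + (6*(-8 + 60)/(-56))*102 = 50 + (6*(-1/56)*52)*102 = 50 - 39/7*102 = 50 - 3978/7 = -3628/7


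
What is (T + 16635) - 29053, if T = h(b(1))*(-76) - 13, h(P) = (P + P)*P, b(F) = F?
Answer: -12583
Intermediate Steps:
h(P) = 2*P**2 (h(P) = (2*P)*P = 2*P**2)
T = -165 (T = (2*1**2)*(-76) - 13 = (2*1)*(-76) - 13 = 2*(-76) - 13 = -152 - 13 = -165)
(T + 16635) - 29053 = (-165 + 16635) - 29053 = 16470 - 29053 = -12583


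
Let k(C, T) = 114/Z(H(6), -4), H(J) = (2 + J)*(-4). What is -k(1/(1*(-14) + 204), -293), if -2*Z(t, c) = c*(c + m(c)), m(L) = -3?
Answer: 57/7 ≈ 8.1429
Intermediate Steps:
H(J) = -8 - 4*J
Z(t, c) = -c*(-3 + c)/2 (Z(t, c) = -c*(c - 3)/2 = -c*(-3 + c)/2)
k(C, T) = -57/7 (k(C, T) = 114/(((½)*(-4)*(3 - 1*(-4)))) = 114/(((½)*(-4)*(3 + 4))) = 114/(((½)*(-4)*7)) = 114/(-14) = 114*(-1/14) = -57/7)
-k(1/(1*(-14) + 204), -293) = -1*(-57/7) = 57/7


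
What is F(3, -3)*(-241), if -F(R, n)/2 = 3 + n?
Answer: 0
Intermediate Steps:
F(R, n) = -6 - 2*n (F(R, n) = -2*(3 + n) = -6 - 2*n)
F(3, -3)*(-241) = (-6 - 2*(-3))*(-241) = (-6 + 6)*(-241) = 0*(-241) = 0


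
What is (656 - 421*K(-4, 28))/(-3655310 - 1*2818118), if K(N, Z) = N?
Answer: -45/124489 ≈ -0.00036148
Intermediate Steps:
(656 - 421*K(-4, 28))/(-3655310 - 1*2818118) = (656 - 421*(-4))/(-3655310 - 1*2818118) = (656 + 1684)/(-3655310 - 2818118) = 2340/(-6473428) = 2340*(-1/6473428) = -45/124489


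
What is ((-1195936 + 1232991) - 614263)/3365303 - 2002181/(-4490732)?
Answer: 4145859289587/15112673871796 ≈ 0.27433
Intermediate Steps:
((-1195936 + 1232991) - 614263)/3365303 - 2002181/(-4490732) = (37055 - 614263)*(1/3365303) - 2002181*(-1/4490732) = -577208*1/3365303 + 2002181/4490732 = -577208/3365303 + 2002181/4490732 = 4145859289587/15112673871796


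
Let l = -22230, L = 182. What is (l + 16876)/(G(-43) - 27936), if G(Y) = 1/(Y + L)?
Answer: 744206/3883103 ≈ 0.19165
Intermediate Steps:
G(Y) = 1/(182 + Y) (G(Y) = 1/(Y + 182) = 1/(182 + Y))
(l + 16876)/(G(-43) - 27936) = (-22230 + 16876)/(1/(182 - 43) - 27936) = -5354/(1/139 - 27936) = -5354/(-3883103/139) = -5354*(-139/3883103) = 744206/3883103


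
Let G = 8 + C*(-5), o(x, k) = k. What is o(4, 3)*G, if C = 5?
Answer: -51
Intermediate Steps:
G = -17 (G = 8 + 5*(-5) = 8 - 25 = -17)
o(4, 3)*G = 3*(-17) = -51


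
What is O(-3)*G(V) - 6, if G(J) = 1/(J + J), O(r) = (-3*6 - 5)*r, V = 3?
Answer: 11/2 ≈ 5.5000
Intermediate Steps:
O(r) = -23*r (O(r) = (-18 - 5)*r = -23*r)
G(J) = 1/(2*J)
O(-3)*G(V) - 6 = (-23*(-3))*((½)/3) - 6 = 69*((½)*(⅓)) - 6 = 69*(⅙) - 6 = 23/2 - 6 = 11/2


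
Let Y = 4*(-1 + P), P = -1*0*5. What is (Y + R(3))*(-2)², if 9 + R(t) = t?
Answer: -40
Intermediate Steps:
R(t) = -9 + t
P = 0 (P = 0*5 = 0)
Y = -4 (Y = 4*(-1 + 0) = 4*(-1) = -4)
(Y + R(3))*(-2)² = (-4 + (-9 + 3))*(-2)² = (-4 - 6)*4 = -10*4 = -40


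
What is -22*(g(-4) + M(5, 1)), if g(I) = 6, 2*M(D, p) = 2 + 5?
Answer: -209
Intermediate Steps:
M(D, p) = 7/2 (M(D, p) = (2 + 5)/2 = (½)*7 = 7/2)
-22*(g(-4) + M(5, 1)) = -22*(6 + 7/2) = -22*19/2 = -209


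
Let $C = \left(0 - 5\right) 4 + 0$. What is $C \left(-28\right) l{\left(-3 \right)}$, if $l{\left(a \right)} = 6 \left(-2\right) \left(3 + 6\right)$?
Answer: $-60480$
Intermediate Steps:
$C = -20$ ($C = \left(0 - 5\right) 4 + 0 = \left(-5\right) 4 + 0 = -20 + 0 = -20$)
$l{\left(a \right)} = -108$ ($l{\left(a \right)} = \left(-12\right) 9 = -108$)
$C \left(-28\right) l{\left(-3 \right)} = \left(-20\right) \left(-28\right) \left(-108\right) = 560 \left(-108\right) = -60480$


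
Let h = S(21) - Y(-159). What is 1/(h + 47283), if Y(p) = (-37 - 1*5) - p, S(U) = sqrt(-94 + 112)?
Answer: 7861/370771923 - sqrt(2)/741543846 ≈ 2.1200e-5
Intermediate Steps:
S(U) = 3*sqrt(2) (S(U) = sqrt(18) = 3*sqrt(2))
Y(p) = -42 - p (Y(p) = (-37 - 5) - p = -42 - p)
h = -117 + 3*sqrt(2) (h = 3*sqrt(2) - (-42 - 1*(-159)) = 3*sqrt(2) - (-42 + 159) = 3*sqrt(2) - 1*117 = 3*sqrt(2) - 117 = -117 + 3*sqrt(2) ≈ -112.76)
1/(h + 47283) = 1/((-117 + 3*sqrt(2)) + 47283) = 1/(47166 + 3*sqrt(2))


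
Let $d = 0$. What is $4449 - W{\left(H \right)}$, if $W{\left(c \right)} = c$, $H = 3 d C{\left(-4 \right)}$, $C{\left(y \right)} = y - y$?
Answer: $4449$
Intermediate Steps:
$C{\left(y \right)} = 0$
$H = 0$ ($H = 3 \cdot 0 \cdot 0 = 0 \cdot 0 = 0$)
$4449 - W{\left(H \right)} = 4449 - 0 = 4449 + 0 = 4449$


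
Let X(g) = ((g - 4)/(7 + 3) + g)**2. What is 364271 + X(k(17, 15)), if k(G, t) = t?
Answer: 36453021/100 ≈ 3.6453e+5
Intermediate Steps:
X(g) = (-2/5 + 11*g/10)**2 (X(g) = ((-4 + g)/10 + g)**2 = ((-4 + g)*(1/10) + g)**2 = ((-2/5 + g/10) + g)**2 = (-2/5 + 11*g/10)**2)
364271 + X(k(17, 15)) = 364271 + (-4 + 11*15)**2/100 = 364271 + (-4 + 165)**2/100 = 364271 + (1/100)*161**2 = 364271 + (1/100)*25921 = 364271 + 25921/100 = 36453021/100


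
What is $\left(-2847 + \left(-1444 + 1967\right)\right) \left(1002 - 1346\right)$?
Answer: $799456$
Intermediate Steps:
$\left(-2847 + \left(-1444 + 1967\right)\right) \left(1002 - 1346\right) = \left(-2847 + 523\right) \left(-344\right) = \left(-2324\right) \left(-344\right) = 799456$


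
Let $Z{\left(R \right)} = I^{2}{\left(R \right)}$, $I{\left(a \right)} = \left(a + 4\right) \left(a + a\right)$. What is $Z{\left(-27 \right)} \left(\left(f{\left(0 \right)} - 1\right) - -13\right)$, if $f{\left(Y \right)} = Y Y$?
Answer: $18510768$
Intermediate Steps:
$f{\left(Y \right)} = Y^{2}$
$I{\left(a \right)} = 2 a \left(4 + a\right)$ ($I{\left(a \right)} = \left(4 + a\right) 2 a = 2 a \left(4 + a\right)$)
$Z{\left(R \right)} = 4 R^{2} \left(4 + R\right)^{2}$ ($Z{\left(R \right)} = \left(2 R \left(4 + R\right)\right)^{2} = 4 R^{2} \left(4 + R\right)^{2}$)
$Z{\left(-27 \right)} \left(\left(f{\left(0 \right)} - 1\right) - -13\right) = 4 \left(-27\right)^{2} \left(4 - 27\right)^{2} \left(\left(0^{2} - 1\right) - -13\right) = 4 \cdot 729 \left(-23\right)^{2} \left(\left(0 - 1\right) + 13\right) = 4 \cdot 729 \cdot 529 \left(-1 + 13\right) = 1542564 \cdot 12 = 18510768$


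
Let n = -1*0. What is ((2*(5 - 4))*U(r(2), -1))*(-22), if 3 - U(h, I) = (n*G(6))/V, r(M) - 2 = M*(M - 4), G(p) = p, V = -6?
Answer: -132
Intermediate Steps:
n = 0
r(M) = 2 + M*(-4 + M) (r(M) = 2 + M*(M - 4) = 2 + M*(-4 + M))
U(h, I) = 3 (U(h, I) = 3 - 0*6/(-6) = 3 - 0*(-1)/6 = 3 - 1*0 = 3 + 0 = 3)
((2*(5 - 4))*U(r(2), -1))*(-22) = ((2*(5 - 4))*3)*(-22) = ((2*1)*3)*(-22) = (2*3)*(-22) = 6*(-22) = -132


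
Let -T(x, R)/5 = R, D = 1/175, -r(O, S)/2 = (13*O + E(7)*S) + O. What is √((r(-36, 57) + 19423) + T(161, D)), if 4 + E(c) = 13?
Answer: √23771090/35 ≈ 139.30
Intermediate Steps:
E(c) = 9 (E(c) = -4 + 13 = 9)
r(O, S) = -28*O - 18*S (r(O, S) = -2*((13*O + 9*S) + O) = -2*((9*S + 13*O) + O) = -2*(9*S + 14*O) = -28*O - 18*S)
D = 1/175 ≈ 0.0057143
T(x, R) = -5*R
√((r(-36, 57) + 19423) + T(161, D)) = √(((-28*(-36) - 18*57) + 19423) - 5*1/175) = √(((1008 - 1026) + 19423) - 1/35) = √((-18 + 19423) - 1/35) = √(19405 - 1/35) = √(679174/35) = √23771090/35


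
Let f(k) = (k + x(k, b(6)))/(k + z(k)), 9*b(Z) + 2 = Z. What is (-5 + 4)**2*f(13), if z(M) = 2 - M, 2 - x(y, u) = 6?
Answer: 9/2 ≈ 4.5000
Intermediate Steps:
b(Z) = -2/9 + Z/9
x(y, u) = -4 (x(y, u) = 2 - 1*6 = 2 - 6 = -4)
f(k) = -2 + k/2 (f(k) = (k - 4)/(k + (2 - k)) = (-4 + k)/2 = (-4 + k)*(1/2) = -2 + k/2)
(-5 + 4)**2*f(13) = (-5 + 4)**2*(-2 + (1/2)*13) = (-1)**2*(-2 + 13/2) = 1*(9/2) = 9/2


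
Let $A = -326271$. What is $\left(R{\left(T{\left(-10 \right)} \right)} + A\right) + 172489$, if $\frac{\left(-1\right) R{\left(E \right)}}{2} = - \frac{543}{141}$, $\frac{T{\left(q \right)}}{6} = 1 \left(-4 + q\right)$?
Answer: $- \frac{7227392}{47} \approx -1.5377 \cdot 10^{5}$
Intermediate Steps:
$T{\left(q \right)} = -24 + 6 q$ ($T{\left(q \right)} = 6 \cdot 1 \left(-4 + q\right) = 6 \left(-4 + q\right) = -24 + 6 q$)
$R{\left(E \right)} = \frac{362}{47}$ ($R{\left(E \right)} = - 2 \left(- \frac{543}{141}\right) = - 2 \left(\left(-543\right) \frac{1}{141}\right) = \left(-2\right) \left(- \frac{181}{47}\right) = \frac{362}{47}$)
$\left(R{\left(T{\left(-10 \right)} \right)} + A\right) + 172489 = \left(\frac{362}{47} - 326271\right) + 172489 = - \frac{15334375}{47} + 172489 = - \frac{7227392}{47}$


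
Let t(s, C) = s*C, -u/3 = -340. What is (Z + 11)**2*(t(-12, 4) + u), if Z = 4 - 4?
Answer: 117612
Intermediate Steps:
u = 1020 (u = -3*(-340) = 1020)
t(s, C) = C*s
Z = 0
(Z + 11)**2*(t(-12, 4) + u) = (0 + 11)**2*(4*(-12) + 1020) = 11**2*(-48 + 1020) = 121*972 = 117612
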